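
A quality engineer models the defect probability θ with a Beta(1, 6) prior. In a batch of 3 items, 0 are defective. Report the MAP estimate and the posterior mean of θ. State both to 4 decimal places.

MAP = 0.0000; posterior mean = 0.1000

Posterior: Beta(1+0, 6+3) = Beta(1, 9).
Since α = 1 ≤ 1 and β > 1, the Beta density is monotone decreasing on [0,1]; the mode is at 0.
Mean = 1/(1+9) = 0.1000.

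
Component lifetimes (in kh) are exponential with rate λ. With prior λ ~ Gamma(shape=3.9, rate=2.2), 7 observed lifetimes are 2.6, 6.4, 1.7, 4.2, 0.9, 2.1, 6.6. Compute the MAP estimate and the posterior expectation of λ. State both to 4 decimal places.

λ_MAP = 0.3708, E[λ|data] = 0.4082

Σ times = 24.5. Posterior: Gamma(shape = 3.9+7 = 10.9, rate = 2.2+24.5 = 26.7).
Mode = (α−1)/β = 9.9/26.7 = 0.3708.
Mean = α/β = 10.9/26.7 = 0.4082.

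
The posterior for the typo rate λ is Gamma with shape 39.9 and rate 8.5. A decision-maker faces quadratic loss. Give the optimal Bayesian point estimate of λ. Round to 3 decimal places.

4.694

Mode = (α−1)/β = 38.9/8.5 = 4.576.
Mean = α/β = 39.9/8.5 = 4.694.
Quadratic loss ⇒ the optimal estimator is the posterior mean.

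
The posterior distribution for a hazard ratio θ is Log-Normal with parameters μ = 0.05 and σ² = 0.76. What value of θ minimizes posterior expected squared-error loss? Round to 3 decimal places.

1.537

Mode = exp(μ − σ²) = exp(-0.71) = 0.492.
Mean = exp(μ + σ²/2) = exp(0.430) = 1.537.
Squared-error loss ⇒ the optimal estimator is the posterior mean.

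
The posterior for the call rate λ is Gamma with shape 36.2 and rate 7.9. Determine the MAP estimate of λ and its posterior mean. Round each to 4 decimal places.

MAP: 4.4557. Posterior mean: 4.5823.

Mode = (α−1)/β = 35.2/7.9 = 4.4557.
Mean = α/β = 36.2/7.9 = 4.5823.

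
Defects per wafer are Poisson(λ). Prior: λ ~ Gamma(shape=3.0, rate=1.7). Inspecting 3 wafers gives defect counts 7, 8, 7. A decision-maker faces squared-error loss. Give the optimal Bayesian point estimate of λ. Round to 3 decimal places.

5.319

Σ counts = 22. Posterior: Gamma(shape = 3.0+22 = 25.0, rate = 1.7+3 = 4.7).
Mode = (α−1)/β = 24.0/4.7 = 5.106.
Mean = α/β = 25.0/4.7 = 5.319.
Squared-error loss ⇒ the optimal estimator is the posterior mean.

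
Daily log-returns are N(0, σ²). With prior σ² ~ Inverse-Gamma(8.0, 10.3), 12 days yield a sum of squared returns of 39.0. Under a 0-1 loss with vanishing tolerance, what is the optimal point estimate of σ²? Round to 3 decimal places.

Posterior: Inverse-Gamma(shape = 8.0+12/2 = 14.0, scale = 10.3+39.0/2 = 29.8).
Mode = β/(α+1) = 29.8/15.0 = 1.987.
Mean = β/(α−1) = 29.8/13.0 = 2.292.
This is the posterior mode — the MAP estimate.

1.987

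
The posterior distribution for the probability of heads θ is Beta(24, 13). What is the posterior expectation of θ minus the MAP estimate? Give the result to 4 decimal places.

-0.0085

Mode = (24−1)/(24+13−2) = 23/35 = 0.6571.
Mean = 24/(24+13) = 24/37 = 0.6486.
Difference = 0.6486 − 0.6571 = -0.0085.
Left-skewed posterior ⇒ mean < mode.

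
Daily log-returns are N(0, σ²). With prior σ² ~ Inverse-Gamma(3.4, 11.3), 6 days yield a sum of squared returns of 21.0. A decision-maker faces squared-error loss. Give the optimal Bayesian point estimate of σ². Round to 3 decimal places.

4.037

Posterior: Inverse-Gamma(shape = 3.4+6/2 = 6.4, scale = 11.3+21.0/2 = 21.8).
Mode = β/(α+1) = 21.8/7.4 = 2.946.
Mean = β/(α−1) = 21.8/5.4 = 4.037.
Squared-error loss ⇒ the optimal estimator is the posterior mean.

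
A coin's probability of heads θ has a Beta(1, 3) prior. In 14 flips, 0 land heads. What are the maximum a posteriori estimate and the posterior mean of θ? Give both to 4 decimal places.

MAP = 0.0000, posterior mean = 0.0556

Posterior: Beta(1+0, 3+14) = Beta(1, 17).
Since α = 1 ≤ 1 and β > 1, the Beta density is monotone decreasing on [0,1]; the mode is at 0.
Mean = 1/(1+17) = 0.0556.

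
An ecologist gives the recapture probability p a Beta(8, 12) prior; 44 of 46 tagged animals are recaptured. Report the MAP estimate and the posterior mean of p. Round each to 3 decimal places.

p_MAP = 0.797, E[p|data] = 0.788

Posterior: Beta(8+44, 12+2) = Beta(52, 14).
Mode = (52−1)/(52+14−2) = 51/64 = 0.797.
Mean = 52/(52+14) = 52/66 = 0.788.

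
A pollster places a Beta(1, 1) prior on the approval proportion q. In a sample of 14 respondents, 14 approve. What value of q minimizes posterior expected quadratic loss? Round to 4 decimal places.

0.9375

Posterior: Beta(1+14, 1+0) = Beta(15, 1).
Since β = 1 ≤ 1 and α > 1, the Beta density is monotone increasing on [0,1]; the mode is at 1.
Mean = 15/(15+1) = 0.9375.
Quadratic loss ⇒ the optimal estimator is the posterior mean.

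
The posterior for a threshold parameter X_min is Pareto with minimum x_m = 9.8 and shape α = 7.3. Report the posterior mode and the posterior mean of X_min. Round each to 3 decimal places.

posterior mode = 9.800, posterior mean = 11.356

The Pareto density is strictly decreasing on [x_m, ∞), so the mode is x_m = 9.800.
Mean = α·x_m/(α−1) = 7.3·9.8/6.3 = 11.356.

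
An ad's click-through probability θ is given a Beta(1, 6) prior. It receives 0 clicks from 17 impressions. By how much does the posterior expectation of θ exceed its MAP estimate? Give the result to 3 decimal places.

0.042

Posterior: Beta(1+0, 6+17) = Beta(1, 23).
Since α = 1 ≤ 1 and β > 1, the Beta density is monotone decreasing on [0,1]; the mode is at 0.
Mean = 1/(1+23) = 0.042.
Difference = 0.042 − 0.000 = 0.042.
The posterior is right-skewed, so the mean exceeds the mode.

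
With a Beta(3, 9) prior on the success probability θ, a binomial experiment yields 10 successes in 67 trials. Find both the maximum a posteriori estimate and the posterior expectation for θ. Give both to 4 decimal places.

θ_MAP = 0.1558, E[θ|data] = 0.1646

Posterior: Beta(3+10, 9+57) = Beta(13, 66).
Mode = (13−1)/(13+66−2) = 12/77 = 0.1558.
Mean = 13/(13+66) = 13/79 = 0.1646.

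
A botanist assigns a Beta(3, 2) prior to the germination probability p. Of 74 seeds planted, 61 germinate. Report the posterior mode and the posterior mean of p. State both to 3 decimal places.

MAP = 0.818, posterior mean = 0.810

Posterior: Beta(3+61, 2+13) = Beta(64, 15).
Mode = (64−1)/(64+15−2) = 63/77 = 0.818.
Mean = 64/(64+15) = 64/79 = 0.810.
Left-skewed posterior ⇒ mean < mode.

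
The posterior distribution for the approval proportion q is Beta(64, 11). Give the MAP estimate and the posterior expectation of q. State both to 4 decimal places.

q_MAP = 0.8630, E[q|data] = 0.8533

Mode = (64−1)/(64+11−2) = 63/73 = 0.8630.
Mean = 64/(64+11) = 64/75 = 0.8533.
The mean is pulled below the mode by the posterior's left skew.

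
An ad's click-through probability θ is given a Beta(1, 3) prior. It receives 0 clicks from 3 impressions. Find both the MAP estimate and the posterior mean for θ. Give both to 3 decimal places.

Posterior: Beta(1+0, 3+3) = Beta(1, 6).
Since α = 1 ≤ 1 and β > 1, the Beta density is monotone decreasing on [0,1]; the mode is at 0.
Mean = 1/(1+6) = 0.143.

MAP: 0.000. Posterior mean: 0.143.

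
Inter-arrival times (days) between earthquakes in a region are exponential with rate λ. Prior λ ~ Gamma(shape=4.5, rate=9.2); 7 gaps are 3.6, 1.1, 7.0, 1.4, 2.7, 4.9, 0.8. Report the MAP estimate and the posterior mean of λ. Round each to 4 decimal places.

MAP = 0.3420; posterior mean = 0.3746

Σ times = 21.5. Posterior: Gamma(shape = 4.5+7 = 11.5, rate = 9.2+21.5 = 30.7).
Mode = (α−1)/β = 10.5/30.7 = 0.3420.
Mean = α/β = 11.5/30.7 = 0.3746.
The posterior is right-skewed, so the mean exceeds the mode.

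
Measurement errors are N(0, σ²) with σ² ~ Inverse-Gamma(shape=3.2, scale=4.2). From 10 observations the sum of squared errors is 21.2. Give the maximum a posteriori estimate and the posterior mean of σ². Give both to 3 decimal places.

Posterior: Inverse-Gamma(shape = 3.2+10/2 = 8.2, scale = 4.2+21.2/2 = 14.8).
Mode = β/(α+1) = 14.8/9.2 = 1.609.
Mean = β/(α−1) = 14.8/7.2 = 2.056.
Mean > mode: the posterior has a right tail.

MAP = 1.609, posterior mean = 2.056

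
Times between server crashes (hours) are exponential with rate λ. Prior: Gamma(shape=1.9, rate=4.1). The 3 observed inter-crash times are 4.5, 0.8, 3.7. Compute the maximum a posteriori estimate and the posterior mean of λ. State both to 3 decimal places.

MAP = 0.298; posterior mean = 0.374

Σ times = 9.0. Posterior: Gamma(shape = 1.9+3 = 4.9, rate = 4.1+9.0 = 13.1).
Mode = (α−1)/β = 3.9/13.1 = 0.298.
Mean = α/β = 4.9/13.1 = 0.374.
Mean > mode: the posterior has a right tail.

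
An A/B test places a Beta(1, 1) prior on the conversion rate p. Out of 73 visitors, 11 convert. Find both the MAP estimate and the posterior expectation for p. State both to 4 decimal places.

MAP = 0.1507; posterior mean = 0.1600

Posterior: Beta(1+11, 1+62) = Beta(12, 63).
Mode = (12−1)/(12+63−2) = 11/73 = 0.1507.
With a flat prior the MAP equals the MLE, 11/73.
Mean = 12/(12+63) = 12/75 = 0.1600.
Right-skewed posterior ⇒ mode < mean.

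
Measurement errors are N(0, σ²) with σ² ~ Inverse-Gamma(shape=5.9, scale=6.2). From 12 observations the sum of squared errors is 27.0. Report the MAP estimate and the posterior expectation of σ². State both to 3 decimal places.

Posterior: Inverse-Gamma(shape = 5.9+12/2 = 11.9, scale = 6.2+27.0/2 = 19.7).
Mode = β/(α+1) = 19.7/12.9 = 1.527.
Mean = β/(α−1) = 19.7/10.9 = 1.807.
The posterior is right-skewed, so the mean exceeds the mode.

MAP: 1.527. Posterior mean: 1.807.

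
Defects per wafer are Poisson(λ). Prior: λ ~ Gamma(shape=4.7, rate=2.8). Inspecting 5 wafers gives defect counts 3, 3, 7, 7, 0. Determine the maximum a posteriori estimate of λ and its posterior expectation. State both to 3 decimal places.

Σ counts = 20. Posterior: Gamma(shape = 4.7+20 = 24.7, rate = 2.8+5 = 7.8).
Mode = (α−1)/β = 23.7/7.8 = 3.038.
Mean = α/β = 24.7/7.8 = 3.167.
Right-skewed posterior ⇒ mode < mean.

maximum a posteriori estimate = 3.038, posterior expectation = 3.167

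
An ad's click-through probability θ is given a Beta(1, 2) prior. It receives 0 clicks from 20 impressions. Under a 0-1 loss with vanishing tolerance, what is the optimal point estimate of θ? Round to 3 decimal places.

0.000

Posterior: Beta(1+0, 2+20) = Beta(1, 22).
Since α = 1 ≤ 1 and β > 1, the Beta density is monotone decreasing on [0,1]; the mode is at 0.
Mean = 1/(1+22) = 0.043.
This is the posterior mode — the MAP estimate.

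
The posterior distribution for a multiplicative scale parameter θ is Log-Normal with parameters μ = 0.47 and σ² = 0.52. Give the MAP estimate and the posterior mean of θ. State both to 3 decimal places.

θ_MAP = 0.951, E[θ|data] = 2.075

Mode = exp(μ − σ²) = exp(-0.05) = 0.951.
Mean = exp(μ + σ²/2) = exp(0.730) = 2.075.
The posterior is right-skewed, so the mean exceeds the mode.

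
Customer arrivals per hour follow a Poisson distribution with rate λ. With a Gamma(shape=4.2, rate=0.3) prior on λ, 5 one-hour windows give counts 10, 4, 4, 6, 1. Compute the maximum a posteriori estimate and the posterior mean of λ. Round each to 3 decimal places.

λ_MAP = 5.321, E[λ|data] = 5.509

Σ counts = 25. Posterior: Gamma(shape = 4.2+25 = 29.2, rate = 0.3+5 = 5.3).
Mode = (α−1)/β = 28.2/5.3 = 5.321.
Mean = α/β = 29.2/5.3 = 5.509.
Mean > mode: the posterior has a right tail.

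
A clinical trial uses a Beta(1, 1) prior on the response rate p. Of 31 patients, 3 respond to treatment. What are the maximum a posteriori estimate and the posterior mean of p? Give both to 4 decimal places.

Posterior: Beta(1+3, 1+28) = Beta(4, 29).
Mode = (4−1)/(4+29−2) = 3/31 = 0.0968.
With a flat prior the MAP equals the MLE, 3/31.
Mean = 4/(4+29) = 4/33 = 0.1212.
Mean > mode: the posterior has a right tail.

MAP: 0.0968. Posterior mean: 0.1212.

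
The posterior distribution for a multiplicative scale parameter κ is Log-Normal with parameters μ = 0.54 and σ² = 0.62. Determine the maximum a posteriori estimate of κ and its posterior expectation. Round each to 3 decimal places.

Mode = exp(μ − σ²) = exp(-0.08) = 0.923.
Mean = exp(μ + σ²/2) = exp(0.850) = 2.340.

MAP: 0.923. Posterior mean: 2.340.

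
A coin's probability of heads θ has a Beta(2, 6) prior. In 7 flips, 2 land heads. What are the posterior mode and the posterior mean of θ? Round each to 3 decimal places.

θ_MAP = 0.231, E[θ|data] = 0.267

Posterior: Beta(2+2, 6+5) = Beta(4, 11).
Mode = (4−1)/(4+11−2) = 3/13 = 0.231.
Mean = 4/(4+11) = 4/15 = 0.267.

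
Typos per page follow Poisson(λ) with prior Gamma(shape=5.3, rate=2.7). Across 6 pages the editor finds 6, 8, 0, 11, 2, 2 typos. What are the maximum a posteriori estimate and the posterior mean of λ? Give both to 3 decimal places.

MAP = 3.828; posterior mean = 3.943

Σ counts = 29. Posterior: Gamma(shape = 5.3+29 = 34.3, rate = 2.7+6 = 8.7).
Mode = (α−1)/β = 33.3/8.7 = 3.828.
Mean = α/β = 34.3/8.7 = 3.943.
The posterior is right-skewed, so the mean exceeds the mode.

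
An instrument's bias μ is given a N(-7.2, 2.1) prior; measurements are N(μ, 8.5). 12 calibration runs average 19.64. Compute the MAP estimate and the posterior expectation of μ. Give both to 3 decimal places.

Posterior for μ is Normal. Precision-weighted mean: (1/2.1·-7.2 + 12/8.5·19.64) / (1/2.1 + 12/8.5) = 12.870.
A Normal posterior is symmetric, so mode = mean.

MAP: 12.870. Posterior mean: 12.870.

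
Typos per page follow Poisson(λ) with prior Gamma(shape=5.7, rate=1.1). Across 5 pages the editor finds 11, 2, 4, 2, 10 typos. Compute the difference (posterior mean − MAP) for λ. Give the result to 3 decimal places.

0.164

Σ counts = 29. Posterior: Gamma(shape = 5.7+29 = 34.7, rate = 1.1+5 = 6.1).
Mode = (α−1)/β = 33.7/6.1 = 5.525.
Mean = α/β = 34.7/6.1 = 5.689.
Difference = 5.689 − 5.525 = 0.164.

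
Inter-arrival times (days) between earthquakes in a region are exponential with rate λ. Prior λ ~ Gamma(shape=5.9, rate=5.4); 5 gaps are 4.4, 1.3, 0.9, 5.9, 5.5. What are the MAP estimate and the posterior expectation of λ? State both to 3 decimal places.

Σ times = 18.0. Posterior: Gamma(shape = 5.9+5 = 10.9, rate = 5.4+18.0 = 23.4).
Mode = (α−1)/β = 9.9/23.4 = 0.423.
Mean = α/β = 10.9/23.4 = 0.466.
The posterior is right-skewed, so the mean exceeds the mode.

MAP = 0.423; posterior mean = 0.466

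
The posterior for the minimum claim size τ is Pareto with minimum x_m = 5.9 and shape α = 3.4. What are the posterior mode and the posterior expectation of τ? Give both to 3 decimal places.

The Pareto density is strictly decreasing on [x_m, ∞), so the mode is x_m = 5.900.
Mean = α·x_m/(α−1) = 3.4·5.9/2.4 = 8.358.

MAP = 5.900, posterior mean = 8.358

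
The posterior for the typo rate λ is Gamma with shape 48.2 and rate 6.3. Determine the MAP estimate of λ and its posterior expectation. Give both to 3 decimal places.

MAP = 7.492; posterior mean = 7.651

Mode = (α−1)/β = 47.2/6.3 = 7.492.
Mean = α/β = 48.2/6.3 = 7.651.
The posterior is right-skewed, so the mean exceeds the mode.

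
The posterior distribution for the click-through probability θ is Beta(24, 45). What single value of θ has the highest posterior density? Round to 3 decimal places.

Mode = (24−1)/(24+45−2) = 23/67 = 0.343.
Mean = 24/(24+45) = 24/69 = 0.348.
This is the posterior mode — the MAP estimate.

0.343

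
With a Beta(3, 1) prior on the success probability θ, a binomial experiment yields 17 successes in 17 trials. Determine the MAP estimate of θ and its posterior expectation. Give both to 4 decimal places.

Posterior: Beta(3+17, 1+0) = Beta(20, 1).
Since β = 1 ≤ 1 and α > 1, the Beta density is monotone increasing on [0,1]; the mode is at 1.
Mean = 20/(20+1) = 0.9524.
Mode > mean: the posterior has a left tail.

MAP: 1.0000. Posterior mean: 0.9524.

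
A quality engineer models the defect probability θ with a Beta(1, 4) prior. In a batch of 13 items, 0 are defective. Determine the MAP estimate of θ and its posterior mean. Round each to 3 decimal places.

Posterior: Beta(1+0, 4+13) = Beta(1, 17).
Since α = 1 ≤ 1 and β > 1, the Beta density is monotone decreasing on [0,1]; the mode is at 0.
Mean = 1/(1+17) = 0.056.

MAP = 0.000; posterior mean = 0.056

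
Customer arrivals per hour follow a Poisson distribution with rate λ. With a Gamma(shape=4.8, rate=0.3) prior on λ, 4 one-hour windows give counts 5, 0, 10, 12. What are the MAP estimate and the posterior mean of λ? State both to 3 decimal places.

Σ counts = 27. Posterior: Gamma(shape = 4.8+27 = 31.8, rate = 0.3+4 = 4.3).
Mode = (α−1)/β = 30.8/4.3 = 7.163.
Mean = α/β = 31.8/4.3 = 7.395.

MAP: 7.163. Posterior mean: 7.395.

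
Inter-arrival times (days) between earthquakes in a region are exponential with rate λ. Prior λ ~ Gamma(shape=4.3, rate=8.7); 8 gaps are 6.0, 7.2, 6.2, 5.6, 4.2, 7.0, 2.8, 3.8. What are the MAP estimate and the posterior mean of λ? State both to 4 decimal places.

Σ times = 42.8. Posterior: Gamma(shape = 4.3+8 = 12.3, rate = 8.7+42.8 = 51.5).
Mode = (α−1)/β = 11.3/51.5 = 0.2194.
Mean = α/β = 12.3/51.5 = 0.2388.
The mean is pulled above the mode by the posterior's right skew.

MAP = 0.2194, posterior mean = 0.2388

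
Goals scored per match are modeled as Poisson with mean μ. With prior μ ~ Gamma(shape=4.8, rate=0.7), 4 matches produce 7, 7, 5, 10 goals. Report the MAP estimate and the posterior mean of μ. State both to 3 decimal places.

Σ counts = 29. Posterior: Gamma(shape = 4.8+29 = 33.8, rate = 0.7+4 = 4.7).
Mode = (α−1)/β = 32.8/4.7 = 6.979.
Mean = α/β = 33.8/4.7 = 7.191.
The posterior is right-skewed, so the mean exceeds the mode.

MAP = 6.979; posterior mean = 7.191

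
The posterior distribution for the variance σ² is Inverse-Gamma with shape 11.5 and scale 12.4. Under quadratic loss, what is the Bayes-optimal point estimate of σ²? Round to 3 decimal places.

Mode = β/(α+1) = 12.4/12.5 = 0.992.
Mean = β/(α−1) = 12.4/10.5 = 1.181.
Quadratic loss ⇒ the optimal estimator is the posterior mean.

1.181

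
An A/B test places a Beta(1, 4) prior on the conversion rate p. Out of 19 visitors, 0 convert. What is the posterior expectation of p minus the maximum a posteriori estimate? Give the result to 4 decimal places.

Posterior: Beta(1+0, 4+19) = Beta(1, 23).
Since α = 1 ≤ 1 and β > 1, the Beta density is monotone decreasing on [0,1]; the mode is at 0.
Mean = 1/(1+23) = 0.0417.
Difference = 0.0417 − 0.0000 = 0.0417.

0.0417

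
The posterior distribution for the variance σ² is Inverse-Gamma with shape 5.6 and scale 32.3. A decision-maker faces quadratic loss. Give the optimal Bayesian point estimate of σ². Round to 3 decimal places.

Mode = β/(α+1) = 32.3/6.6 = 4.894.
Mean = β/(α−1) = 32.3/4.6 = 7.022.
Quadratic loss ⇒ the optimal estimator is the posterior mean.

7.022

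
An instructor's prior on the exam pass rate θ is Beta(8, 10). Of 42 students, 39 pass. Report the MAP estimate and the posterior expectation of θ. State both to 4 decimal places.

MAP estimate = 0.7931, posterior expectation = 0.7833

Posterior: Beta(8+39, 10+3) = Beta(47, 13).
Mode = (47−1)/(47+13−2) = 46/58 = 0.7931.
Mean = 47/(47+13) = 47/60 = 0.7833.
The posterior is left-skewed, so the mode exceeds the mean.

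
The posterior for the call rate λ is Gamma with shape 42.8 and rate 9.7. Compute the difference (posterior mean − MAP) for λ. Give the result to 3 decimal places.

Mode = (α−1)/β = 41.8/9.7 = 4.309.
Mean = α/β = 42.8/9.7 = 4.412.
Difference = 4.412 − 4.309 = 0.103.

0.103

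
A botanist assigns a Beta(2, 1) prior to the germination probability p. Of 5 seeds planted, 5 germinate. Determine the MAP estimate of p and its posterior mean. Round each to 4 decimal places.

Posterior: Beta(2+5, 1+0) = Beta(7, 1).
Since β = 1 ≤ 1 and α > 1, the Beta density is monotone increasing on [0,1]; the mode is at 1.
Mean = 7/(7+1) = 0.8750.
The posterior is left-skewed, so the mode exceeds the mean.

MAP estimate = 1.0000, posterior mean = 0.8750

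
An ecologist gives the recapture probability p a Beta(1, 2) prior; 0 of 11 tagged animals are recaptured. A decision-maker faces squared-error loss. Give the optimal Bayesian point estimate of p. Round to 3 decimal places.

Posterior: Beta(1+0, 2+11) = Beta(1, 13).
Since α = 1 ≤ 1 and β > 1, the Beta density is monotone decreasing on [0,1]; the mode is at 0.
Mean = 1/(1+13) = 0.071.
Squared-error loss ⇒ the optimal estimator is the posterior mean.

0.071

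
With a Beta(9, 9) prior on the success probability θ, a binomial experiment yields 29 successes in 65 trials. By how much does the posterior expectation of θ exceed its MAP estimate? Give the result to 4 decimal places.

Posterior: Beta(9+29, 9+36) = Beta(38, 45).
Mode = (38−1)/(38+45−2) = 37/81 = 0.4568.
Mean = 38/(38+45) = 38/83 = 0.4578.
Difference = 0.4578 − 0.4568 = 0.0010.

0.0010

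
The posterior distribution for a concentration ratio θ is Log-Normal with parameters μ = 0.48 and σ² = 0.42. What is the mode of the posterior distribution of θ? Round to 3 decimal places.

1.062

Mode = exp(μ − σ²) = exp(0.06) = 1.062.
Mean = exp(μ + σ²/2) = exp(0.690) = 1.994.
This is the posterior mode — the MAP estimate.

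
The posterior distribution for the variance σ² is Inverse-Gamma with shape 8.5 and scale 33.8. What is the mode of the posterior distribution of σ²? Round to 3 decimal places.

3.558

Mode = β/(α+1) = 33.8/9.5 = 3.558.
Mean = β/(α−1) = 33.8/7.5 = 4.507.
This is the posterior mode — the MAP estimate.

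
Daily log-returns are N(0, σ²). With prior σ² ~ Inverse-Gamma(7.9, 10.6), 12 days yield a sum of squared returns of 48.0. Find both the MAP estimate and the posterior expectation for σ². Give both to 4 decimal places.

Posterior: Inverse-Gamma(shape = 7.9+12/2 = 13.9, scale = 10.6+48.0/2 = 34.6).
Mode = β/(α+1) = 34.6/14.9 = 2.3221.
Mean = β/(α−1) = 34.6/12.9 = 2.6822.
The mean is pulled above the mode by the posterior's right skew.

MAP = 2.3221, posterior mean = 2.6822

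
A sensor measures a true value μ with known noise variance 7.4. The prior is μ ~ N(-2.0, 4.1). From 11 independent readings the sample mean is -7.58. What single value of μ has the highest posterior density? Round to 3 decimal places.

Posterior for μ is Normal. Precision-weighted mean: (1/4.1·-2.0 + 11/7.4·-7.58) / (1/4.1 + 11/7.4) = -6.793.
A Normal posterior is symmetric, so mode = mean.
This is the posterior mode — the MAP estimate.

-6.793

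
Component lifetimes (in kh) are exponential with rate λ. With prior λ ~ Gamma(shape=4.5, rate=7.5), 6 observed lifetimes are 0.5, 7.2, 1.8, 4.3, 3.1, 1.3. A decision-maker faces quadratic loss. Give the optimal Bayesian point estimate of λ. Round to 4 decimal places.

0.4086

Σ times = 18.2. Posterior: Gamma(shape = 4.5+6 = 10.5, rate = 7.5+18.2 = 25.7).
Mode = (α−1)/β = 9.5/25.7 = 0.3696.
Mean = α/β = 10.5/25.7 = 0.4086.
Quadratic loss ⇒ the optimal estimator is the posterior mean.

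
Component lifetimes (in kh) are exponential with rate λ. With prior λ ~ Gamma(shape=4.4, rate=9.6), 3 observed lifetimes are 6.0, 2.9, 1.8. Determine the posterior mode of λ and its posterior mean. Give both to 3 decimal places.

Σ times = 10.7. Posterior: Gamma(shape = 4.4+3 = 7.4, rate = 9.6+10.7 = 20.3).
Mode = (α−1)/β = 6.4/20.3 = 0.315.
Mean = α/β = 7.4/20.3 = 0.365.

MAP = 0.315; posterior mean = 0.365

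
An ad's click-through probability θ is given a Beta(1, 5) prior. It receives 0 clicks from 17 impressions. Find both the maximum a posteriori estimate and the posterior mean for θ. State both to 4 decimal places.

MAP = 0.0000; posterior mean = 0.0435

Posterior: Beta(1+0, 5+17) = Beta(1, 22).
Since α = 1 ≤ 1 and β > 1, the Beta density is monotone decreasing on [0,1]; the mode is at 0.
Mean = 1/(1+22) = 0.0435.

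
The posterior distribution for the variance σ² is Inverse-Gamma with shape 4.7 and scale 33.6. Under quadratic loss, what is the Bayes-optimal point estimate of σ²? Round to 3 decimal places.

9.081

Mode = β/(α+1) = 33.6/5.7 = 5.895.
Mean = β/(α−1) = 33.6/3.7 = 9.081.
Quadratic loss ⇒ the optimal estimator is the posterior mean.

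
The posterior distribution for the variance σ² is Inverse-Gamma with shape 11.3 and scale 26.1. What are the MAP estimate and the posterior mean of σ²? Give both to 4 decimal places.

MAP = 2.1220, posterior mean = 2.5340

Mode = β/(α+1) = 26.1/12.3 = 2.1220.
Mean = β/(α−1) = 26.1/10.3 = 2.5340.
Right-skewed posterior ⇒ mode < mean.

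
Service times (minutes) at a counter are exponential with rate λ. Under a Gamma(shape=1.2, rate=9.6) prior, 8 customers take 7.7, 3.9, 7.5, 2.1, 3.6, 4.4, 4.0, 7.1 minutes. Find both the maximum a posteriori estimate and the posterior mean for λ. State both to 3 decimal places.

Σ times = 40.3. Posterior: Gamma(shape = 1.2+8 = 9.2, rate = 9.6+40.3 = 49.9).
Mode = (α−1)/β = 8.2/49.9 = 0.164.
Mean = α/β = 9.2/49.9 = 0.184.

maximum a posteriori estimate = 0.164, posterior mean = 0.184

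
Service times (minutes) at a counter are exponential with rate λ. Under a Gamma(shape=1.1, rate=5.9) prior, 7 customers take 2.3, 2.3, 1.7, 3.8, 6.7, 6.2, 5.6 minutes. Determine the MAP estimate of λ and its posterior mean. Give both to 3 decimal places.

Σ times = 28.6. Posterior: Gamma(shape = 1.1+7 = 8.1, rate = 5.9+28.6 = 34.5).
Mode = (α−1)/β = 7.1/34.5 = 0.206.
Mean = α/β = 8.1/34.5 = 0.235.

MAP = 0.206, posterior mean = 0.235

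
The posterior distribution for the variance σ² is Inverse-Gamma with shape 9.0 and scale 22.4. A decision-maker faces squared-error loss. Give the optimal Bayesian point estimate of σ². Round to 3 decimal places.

2.800

Mode = β/(α+1) = 22.4/10.0 = 2.240.
Mean = β/(α−1) = 22.4/8.0 = 2.800.
Squared-error loss ⇒ the optimal estimator is the posterior mean.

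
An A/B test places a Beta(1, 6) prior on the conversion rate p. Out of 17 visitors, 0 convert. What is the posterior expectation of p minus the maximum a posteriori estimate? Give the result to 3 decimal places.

0.042

Posterior: Beta(1+0, 6+17) = Beta(1, 23).
Since α = 1 ≤ 1 and β > 1, the Beta density is monotone decreasing on [0,1]; the mode is at 0.
Mean = 1/(1+23) = 0.042.
Difference = 0.042 − 0.000 = 0.042.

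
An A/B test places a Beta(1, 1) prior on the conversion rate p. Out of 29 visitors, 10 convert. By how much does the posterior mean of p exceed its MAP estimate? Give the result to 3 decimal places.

0.010

Posterior: Beta(1+10, 1+19) = Beta(11, 20).
Mode = (11−1)/(11+20−2) = 10/29 = 0.345.
Mean = 11/(11+20) = 11/31 = 0.355.
Difference = 0.355 − 0.345 = 0.010.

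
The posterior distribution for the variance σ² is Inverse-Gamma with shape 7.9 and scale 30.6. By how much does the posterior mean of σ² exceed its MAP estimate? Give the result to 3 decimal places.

Mode = β/(α+1) = 30.6/8.9 = 3.438.
Mean = β/(α−1) = 30.6/6.9 = 4.435.
Difference = 4.435 − 3.438 = 0.997.
Mean > mode: the posterior has a right tail.

0.997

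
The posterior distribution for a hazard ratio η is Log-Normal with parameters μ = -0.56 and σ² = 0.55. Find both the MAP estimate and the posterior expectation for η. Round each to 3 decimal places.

MAP estimate = 0.330, posterior expectation = 0.752

Mode = exp(μ − σ²) = exp(-1.11) = 0.330.
Mean = exp(μ + σ²/2) = exp(-0.285) = 0.752.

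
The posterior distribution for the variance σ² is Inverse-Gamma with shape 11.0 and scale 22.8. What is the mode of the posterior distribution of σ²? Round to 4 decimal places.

1.9000

Mode = β/(α+1) = 22.8/12.0 = 1.9000.
Mean = β/(α−1) = 22.8/10.0 = 2.2800.
This is the posterior mode — the MAP estimate.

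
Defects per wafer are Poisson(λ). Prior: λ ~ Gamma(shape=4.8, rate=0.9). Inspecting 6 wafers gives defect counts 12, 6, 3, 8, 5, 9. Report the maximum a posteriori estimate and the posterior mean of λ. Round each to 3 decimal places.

maximum a posteriori estimate = 6.783, posterior mean = 6.928

Σ counts = 43. Posterior: Gamma(shape = 4.8+43 = 47.8, rate = 0.9+6 = 6.9).
Mode = (α−1)/β = 46.8/6.9 = 6.783.
Mean = α/β = 47.8/6.9 = 6.928.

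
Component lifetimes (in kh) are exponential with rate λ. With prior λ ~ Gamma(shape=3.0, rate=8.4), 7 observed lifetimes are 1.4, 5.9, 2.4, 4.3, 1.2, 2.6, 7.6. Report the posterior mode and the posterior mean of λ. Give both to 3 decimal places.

Σ times = 25.4. Posterior: Gamma(shape = 3.0+7 = 10.0, rate = 8.4+25.4 = 33.8).
Mode = (α−1)/β = 9.0/33.8 = 0.266.
Mean = α/β = 10.0/33.8 = 0.296.

λ_MAP = 0.266, E[λ|data] = 0.296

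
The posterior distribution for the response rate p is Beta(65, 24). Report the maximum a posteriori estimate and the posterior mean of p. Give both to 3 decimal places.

p_MAP = 0.736, E[p|data] = 0.730

Mode = (65−1)/(65+24−2) = 64/87 = 0.736.
Mean = 65/(65+24) = 65/89 = 0.730.
The posterior is left-skewed, so the mode exceeds the mean.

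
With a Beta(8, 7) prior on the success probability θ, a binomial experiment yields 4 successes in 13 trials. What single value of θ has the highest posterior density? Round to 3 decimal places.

Posterior: Beta(8+4, 7+9) = Beta(12, 16).
Mode = (12−1)/(12+16−2) = 11/26 = 0.423.
Mean = 12/(12+16) = 12/28 = 0.429.
This is the posterior mode — the MAP estimate.

0.423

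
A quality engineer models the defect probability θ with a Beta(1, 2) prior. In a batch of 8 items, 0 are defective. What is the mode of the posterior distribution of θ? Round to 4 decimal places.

0.0000

Posterior: Beta(1+0, 2+8) = Beta(1, 10).
Since α = 1 ≤ 1 and β > 1, the Beta density is monotone decreasing on [0,1]; the mode is at 0.
Mean = 1/(1+10) = 0.0909.
This is the posterior mode — the MAP estimate.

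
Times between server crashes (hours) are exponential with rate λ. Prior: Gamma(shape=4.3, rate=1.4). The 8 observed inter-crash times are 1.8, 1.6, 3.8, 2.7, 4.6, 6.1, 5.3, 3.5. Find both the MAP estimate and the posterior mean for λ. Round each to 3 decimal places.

MAP = 0.367; posterior mean = 0.399

Σ times = 29.4. Posterior: Gamma(shape = 4.3+8 = 12.3, rate = 1.4+29.4 = 30.8).
Mode = (α−1)/β = 11.3/30.8 = 0.367.
Mean = α/β = 12.3/30.8 = 0.399.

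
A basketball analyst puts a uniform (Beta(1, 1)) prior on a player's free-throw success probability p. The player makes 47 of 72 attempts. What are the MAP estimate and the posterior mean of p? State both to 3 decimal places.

Posterior: Beta(1+47, 1+25) = Beta(48, 26).
Mode = (48−1)/(48+26−2) = 47/72 = 0.653.
Mean = 48/(48+26) = 48/74 = 0.649.

MAP = 0.653; posterior mean = 0.649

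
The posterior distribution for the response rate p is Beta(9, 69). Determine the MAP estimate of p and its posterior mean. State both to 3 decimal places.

p_MAP = 0.105, E[p|data] = 0.115

Mode = (9−1)/(9+69−2) = 8/76 = 0.105.
Mean = 9/(9+69) = 9/78 = 0.115.
The posterior is right-skewed, so the mean exceeds the mode.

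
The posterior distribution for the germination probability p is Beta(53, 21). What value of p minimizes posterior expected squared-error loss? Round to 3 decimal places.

Mode = (53−1)/(53+21−2) = 52/72 = 0.722.
Mean = 53/(53+21) = 53/74 = 0.716.
Squared-error loss ⇒ the optimal estimator is the posterior mean.

0.716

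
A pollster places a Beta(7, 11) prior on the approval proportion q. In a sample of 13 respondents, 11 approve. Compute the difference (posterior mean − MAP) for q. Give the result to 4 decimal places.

-0.0056

Posterior: Beta(7+11, 11+2) = Beta(18, 13).
Mode = (18−1)/(18+13−2) = 17/29 = 0.5862.
Mean = 18/(18+13) = 18/31 = 0.5806.
Difference = 0.5806 − 0.5862 = -0.0056.
The mean is pulled below the mode by the posterior's left skew.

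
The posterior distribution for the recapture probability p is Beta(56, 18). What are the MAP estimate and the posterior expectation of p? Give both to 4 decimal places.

Mode = (56−1)/(56+18−2) = 55/72 = 0.7639.
Mean = 56/(56+18) = 56/74 = 0.7568.
Left-skewed posterior ⇒ mean < mode.

MAP: 0.7639. Posterior mean: 0.7568.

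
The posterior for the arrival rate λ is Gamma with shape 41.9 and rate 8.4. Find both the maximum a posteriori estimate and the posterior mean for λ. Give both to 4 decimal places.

Mode = (α−1)/β = 40.9/8.4 = 4.8690.
Mean = α/β = 41.9/8.4 = 4.9881.

MAP: 4.8690. Posterior mean: 4.9881.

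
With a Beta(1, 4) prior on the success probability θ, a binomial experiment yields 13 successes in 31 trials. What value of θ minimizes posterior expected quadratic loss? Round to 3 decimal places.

Posterior: Beta(1+13, 4+18) = Beta(14, 22).
Mode = (14−1)/(14+22−2) = 13/34 = 0.382.
Mean = 14/(14+22) = 14/36 = 0.389.
Quadratic loss ⇒ the optimal estimator is the posterior mean.

0.389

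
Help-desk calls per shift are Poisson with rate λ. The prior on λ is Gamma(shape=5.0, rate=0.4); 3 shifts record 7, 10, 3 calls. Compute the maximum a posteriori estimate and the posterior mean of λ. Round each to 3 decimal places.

maximum a posteriori estimate = 7.059, posterior mean = 7.353

Σ counts = 20. Posterior: Gamma(shape = 5.0+20 = 25.0, rate = 0.4+3 = 3.4).
Mode = (α−1)/β = 24.0/3.4 = 7.059.
Mean = α/β = 25.0/3.4 = 7.353.
Mean > mode: the posterior has a right tail.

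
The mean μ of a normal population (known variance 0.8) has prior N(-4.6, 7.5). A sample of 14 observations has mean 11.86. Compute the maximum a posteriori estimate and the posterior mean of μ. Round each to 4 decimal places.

Posterior for μ is Normal. Precision-weighted mean: (1/7.5·-4.6 + 14/0.8·11.86) / (1/7.5 + 14/0.8) = 11.7355.
A Normal posterior is symmetric, so mode = mean.

MAP = 11.7355; posterior mean = 11.7355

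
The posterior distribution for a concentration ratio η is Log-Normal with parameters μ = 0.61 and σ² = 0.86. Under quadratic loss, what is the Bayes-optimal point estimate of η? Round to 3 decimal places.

Mode = exp(μ − σ²) = exp(-0.25) = 0.779.
Mean = exp(μ + σ²/2) = exp(1.040) = 2.829.
Quadratic loss ⇒ the optimal estimator is the posterior mean.

2.829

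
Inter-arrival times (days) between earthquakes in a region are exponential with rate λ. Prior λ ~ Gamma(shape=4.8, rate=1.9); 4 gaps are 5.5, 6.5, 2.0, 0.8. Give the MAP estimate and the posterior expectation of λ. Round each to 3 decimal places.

Σ times = 14.8. Posterior: Gamma(shape = 4.8+4 = 8.8, rate = 1.9+14.8 = 16.7).
Mode = (α−1)/β = 7.8/16.7 = 0.467.
Mean = α/β = 8.8/16.7 = 0.527.
The posterior is right-skewed, so the mean exceeds the mode.

MAP = 0.467, posterior mean = 0.527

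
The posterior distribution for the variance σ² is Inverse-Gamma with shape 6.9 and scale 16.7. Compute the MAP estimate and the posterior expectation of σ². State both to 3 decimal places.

MAP estimate = 2.114, posterior expectation = 2.831

Mode = β/(α+1) = 16.7/7.9 = 2.114.
Mean = β/(α−1) = 16.7/5.9 = 2.831.
Right-skewed posterior ⇒ mode < mean.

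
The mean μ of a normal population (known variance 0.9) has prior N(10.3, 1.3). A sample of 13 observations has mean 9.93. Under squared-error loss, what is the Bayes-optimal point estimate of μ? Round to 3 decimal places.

Posterior for μ is Normal. Precision-weighted mean: (1/1.3·10.3 + 13/0.9·9.93) / (1/1.3 + 13/0.9) = 9.949.
A Normal posterior is symmetric, so mode = mean.
Squared-error loss ⇒ the optimal estimator is the posterior mean.

9.949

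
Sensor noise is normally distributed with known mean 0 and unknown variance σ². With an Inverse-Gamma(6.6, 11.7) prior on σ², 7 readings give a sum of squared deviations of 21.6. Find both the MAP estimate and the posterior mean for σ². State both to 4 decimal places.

Posterior: Inverse-Gamma(shape = 6.6+7/2 = 10.1, scale = 11.7+21.6/2 = 22.5).
Mode = β/(α+1) = 22.5/11.1 = 2.0270.
Mean = β/(α−1) = 22.5/9.1 = 2.4725.

σ²_MAP = 2.0270, E[σ²|data] = 2.4725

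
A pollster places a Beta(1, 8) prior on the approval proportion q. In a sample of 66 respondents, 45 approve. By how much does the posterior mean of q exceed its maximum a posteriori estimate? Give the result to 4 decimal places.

-0.0031

Posterior: Beta(1+45, 8+21) = Beta(46, 29).
Mode = (46−1)/(46+29−2) = 45/73 = 0.6164.
Mean = 46/(46+29) = 46/75 = 0.6133.
Difference = 0.6133 − 0.6164 = -0.0031.
The mean is pulled below the mode by the posterior's left skew.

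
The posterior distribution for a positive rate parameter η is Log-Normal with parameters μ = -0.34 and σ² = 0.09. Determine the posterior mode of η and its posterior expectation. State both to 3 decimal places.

MAP: 0.651. Posterior mean: 0.745.

Mode = exp(μ − σ²) = exp(-0.43) = 0.651.
Mean = exp(μ + σ²/2) = exp(-0.295) = 0.745.
Right-skewed posterior ⇒ mode < mean.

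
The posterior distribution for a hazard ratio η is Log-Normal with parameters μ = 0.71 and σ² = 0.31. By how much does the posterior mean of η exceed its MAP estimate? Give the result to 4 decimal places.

Mode = exp(μ − σ²) = exp(0.40) = 1.4918.
Mean = exp(μ + σ²/2) = exp(0.865) = 2.3750.
Difference = 2.3750 − 1.4918 = 0.8832.

0.8832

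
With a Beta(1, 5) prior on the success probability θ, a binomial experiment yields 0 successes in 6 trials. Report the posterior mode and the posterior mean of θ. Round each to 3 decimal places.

posterior mode = 0.000, posterior mean = 0.083

Posterior: Beta(1+0, 5+6) = Beta(1, 11).
Since α = 1 ≤ 1 and β > 1, the Beta density is monotone decreasing on [0,1]; the mode is at 0.
Mean = 1/(1+11) = 0.083.
Mean > mode: the posterior has a right tail.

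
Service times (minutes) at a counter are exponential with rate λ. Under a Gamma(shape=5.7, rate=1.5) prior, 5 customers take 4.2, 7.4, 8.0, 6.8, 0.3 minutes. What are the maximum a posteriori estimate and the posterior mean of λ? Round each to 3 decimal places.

MAP = 0.344, posterior mean = 0.379

Σ times = 26.7. Posterior: Gamma(shape = 5.7+5 = 10.7, rate = 1.5+26.7 = 28.2).
Mode = (α−1)/β = 9.7/28.2 = 0.344.
Mean = α/β = 10.7/28.2 = 0.379.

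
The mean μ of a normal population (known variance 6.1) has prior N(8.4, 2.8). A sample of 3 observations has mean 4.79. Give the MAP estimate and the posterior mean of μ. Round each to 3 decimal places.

MAP: 6.309. Posterior mean: 6.309.

Posterior for μ is Normal. Precision-weighted mean: (1/2.8·8.4 + 3/6.1·4.79) / (1/2.8 + 3/6.1) = 6.309.
A Normal posterior is symmetric, so mode = mean.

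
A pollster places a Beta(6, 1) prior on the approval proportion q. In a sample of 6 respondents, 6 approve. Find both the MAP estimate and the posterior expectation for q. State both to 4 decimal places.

Posterior: Beta(6+6, 1+0) = Beta(12, 1).
Since β = 1 ≤ 1 and α > 1, the Beta density is monotone increasing on [0,1]; the mode is at 1.
Mean = 12/(12+1) = 0.9231.
The mean is pulled below the mode by the posterior's left skew.

MAP = 1.0000; posterior mean = 0.9231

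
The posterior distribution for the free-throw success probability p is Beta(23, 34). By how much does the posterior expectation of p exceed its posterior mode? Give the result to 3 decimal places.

0.004

Mode = (23−1)/(23+34−2) = 22/55 = 0.400.
Mean = 23/(23+34) = 23/57 = 0.404.
Difference = 0.404 − 0.400 = 0.004.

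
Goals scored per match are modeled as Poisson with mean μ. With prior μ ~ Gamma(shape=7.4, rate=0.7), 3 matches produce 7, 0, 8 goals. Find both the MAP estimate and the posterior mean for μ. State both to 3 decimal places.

MAP estimate = 5.784, posterior mean = 6.054

Σ counts = 15. Posterior: Gamma(shape = 7.4+15 = 22.4, rate = 0.7+3 = 3.7).
Mode = (α−1)/β = 21.4/3.7 = 5.784.
Mean = α/β = 22.4/3.7 = 6.054.
The posterior is right-skewed, so the mean exceeds the mode.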